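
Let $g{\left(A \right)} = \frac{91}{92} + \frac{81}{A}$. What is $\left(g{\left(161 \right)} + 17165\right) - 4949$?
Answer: $\frac{7868065}{644} \approx 12218.0$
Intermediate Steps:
$g{\left(A \right)} = \frac{91}{92} + \frac{81}{A}$ ($g{\left(A \right)} = 91 \cdot \frac{1}{92} + \frac{81}{A} = \frac{91}{92} + \frac{81}{A}$)
$\left(g{\left(161 \right)} + 17165\right) - 4949 = \left(\left(\frac{91}{92} + \frac{81}{161}\right) + 17165\right) - 4949 = \left(\frac{961}{644} + 17165\right) - 4949 = \frac{11055221}{644} - 4949 = \frac{7868065}{644}$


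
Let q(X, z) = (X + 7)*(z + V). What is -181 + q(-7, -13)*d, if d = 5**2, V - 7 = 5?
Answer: -181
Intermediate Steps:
V = 12 (V = 7 + 5 = 12)
q(X, z) = (7 + X)*(12 + z) (q(X, z) = (X + 7)*(z + 12) = (7 + X)*(12 + z))
d = 25
-181 + q(-7, -13)*d = -181 + (84 + 7*(-13) + 12*(-7) - 7*(-13))*25 = -181 + (84 - 91 - 84 + 91)*25 = -181 + 0*25 = -181 + 0 = -181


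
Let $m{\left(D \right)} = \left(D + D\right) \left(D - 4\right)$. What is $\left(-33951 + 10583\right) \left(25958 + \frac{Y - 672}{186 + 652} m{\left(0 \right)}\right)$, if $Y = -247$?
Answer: $-606586544$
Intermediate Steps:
$m{\left(D \right)} = 2 D \left(-4 + D\right)$
$\left(-33951 + 10583\right) \left(25958 + \frac{Y - 672}{186 + 652} m{\left(0 \right)}\right) = \left(-33951 + 10583\right) \left(25958 + \frac{-247 - 672}{186 + 652} \cdot 2 \cdot 0 \left(-4 + 0\right)\right) = - 23368 \left(25958 + - \frac{919}{838} \cdot 2 \cdot 0 \left(-4\right)\right) = - 23368 \left(25958 + \left(-919\right) \frac{1}{838} \cdot 0\right) = - 23368 \left(25958 - 0\right) = - 23368 \left(25958 + 0\right) = \left(-23368\right) 25958 = -606586544$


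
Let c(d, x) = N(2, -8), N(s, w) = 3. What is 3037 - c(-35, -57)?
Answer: 3034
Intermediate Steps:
c(d, x) = 3
3037 - c(-35, -57) = 3037 - 1*3 = 3037 - 3 = 3034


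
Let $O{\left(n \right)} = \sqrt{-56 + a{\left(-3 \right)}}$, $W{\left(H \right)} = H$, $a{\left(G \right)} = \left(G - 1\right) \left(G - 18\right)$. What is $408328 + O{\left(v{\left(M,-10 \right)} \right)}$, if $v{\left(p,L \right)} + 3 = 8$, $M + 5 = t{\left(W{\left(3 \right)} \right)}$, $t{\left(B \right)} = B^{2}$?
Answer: $408328 + 2 \sqrt{7} \approx 4.0833 \cdot 10^{5}$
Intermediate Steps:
$a{\left(G \right)} = \left(-1 + G\right) \left(-18 + G\right)$
$M = 4$ ($M = -5 + 3^{2} = -5 + 9 = 4$)
$v{\left(p,L \right)} = 5$ ($v{\left(p,L \right)} = -3 + 8 = 5$)
$O{\left(n \right)} = 2 \sqrt{7}$ ($O{\left(n \right)} = \sqrt{-56 + \left(18 + \left(-3\right)^{2} - -57\right)} = \sqrt{-56 + \left(18 + 9 + 57\right)} = \sqrt{-56 + 84} = \sqrt{28} = 2 \sqrt{7}$)
$408328 + O{\left(v{\left(M,-10 \right)} \right)} = 408328 + 2 \sqrt{7}$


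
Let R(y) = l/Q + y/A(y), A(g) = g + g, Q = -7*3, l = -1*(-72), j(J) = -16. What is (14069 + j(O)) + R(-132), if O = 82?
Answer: 196701/14 ≈ 14050.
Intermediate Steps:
l = 72
Q = -21
A(g) = 2*g
R(y) = -41/14 (R(y) = 72/(-21) + y/((2*y)) = 72*(-1/21) + y*(1/(2*y)) = -24/7 + ½ = -41/14)
(14069 + j(O)) + R(-132) = (14069 - 16) - 41/14 = 14053 - 41/14 = 196701/14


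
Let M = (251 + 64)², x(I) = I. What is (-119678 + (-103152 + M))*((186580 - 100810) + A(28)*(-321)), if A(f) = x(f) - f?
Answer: -10601600850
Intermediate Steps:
M = 99225 (M = 315² = 99225)
A(f) = 0 (A(f) = f - f = 0)
(-119678 + (-103152 + M))*((186580 - 100810) + A(28)*(-321)) = (-119678 + (-103152 + 99225))*((186580 - 100810) + 0*(-321)) = (-119678 - 3927)*(85770 + 0) = -123605*85770 = -10601600850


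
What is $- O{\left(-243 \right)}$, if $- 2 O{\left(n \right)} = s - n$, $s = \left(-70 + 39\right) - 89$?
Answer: $\frac{123}{2} \approx 61.5$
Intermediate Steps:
$s = -120$ ($s = -31 - 89 = -120$)
$O{\left(n \right)} = 60 + \frac{n}{2}$ ($O{\left(n \right)} = - \frac{-120 - n}{2} = 60 + \frac{n}{2}$)
$- O{\left(-243 \right)} = - (60 + \frac{1}{2} \left(-243\right)) = - (60 - \frac{243}{2}) = \left(-1\right) \left(- \frac{123}{2}\right) = \frac{123}{2}$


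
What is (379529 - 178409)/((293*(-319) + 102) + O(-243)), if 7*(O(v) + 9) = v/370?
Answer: -520900800/241838903 ≈ -2.1539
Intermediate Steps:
O(v) = -9 + v/2590 (O(v) = -9 + (v/370)/7 = -9 + v/2590)
(379529 - 178409)/((293*(-319) + 102) + O(-243)) = (379529 - 178409)/((293*(-319) + 102) + (-9 + (1/2590)*(-243))) = 201120/((-93467 + 102) + (-9 - 243/2590)) = 201120/(-93365 - 23553/2590) = 201120/(-241838903/2590) = 201120*(-2590/241838903) = -520900800/241838903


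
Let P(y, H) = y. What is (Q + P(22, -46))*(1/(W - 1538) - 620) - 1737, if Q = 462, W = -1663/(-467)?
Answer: -216277157339/716583 ≈ -3.0182e+5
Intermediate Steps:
W = 1663/467 (W = -1663*(-1/467) = 1663/467 ≈ 3.5610)
(Q + P(22, -46))*(1/(W - 1538) - 620) - 1737 = (462 + 22)*(1/(1663/467 - 1538) - 620) - 1737 = 484*(1/(-716583/467) - 620) - 1737 = 484*(-467/716583 - 620) - 1737 = 484*(-444281927/716583) - 1737 = -215032452668/716583 - 1737 = -216277157339/716583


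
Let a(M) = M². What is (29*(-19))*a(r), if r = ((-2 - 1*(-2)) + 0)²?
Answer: 0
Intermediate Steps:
r = 0 (r = ((-2 + 2) + 0)² = (0 + 0)² = 0² = 0)
(29*(-19))*a(r) = (29*(-19))*0² = -551*0 = 0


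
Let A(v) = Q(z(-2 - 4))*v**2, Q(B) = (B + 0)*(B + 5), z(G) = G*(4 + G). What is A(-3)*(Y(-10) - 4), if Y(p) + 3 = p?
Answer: -31212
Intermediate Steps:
Y(p) = -3 + p
Q(B) = B*(5 + B)
A(v) = 204*v**2 (A(v) = (((-2 - 4)*(4 + (-2 - 4)))*(5 + (-2 - 4)*(4 + (-2 - 4))))*v**2 = ((-6*(4 - 6))*(5 - 6*(4 - 6)))*v**2 = ((-6*(-2))*(5 - 6*(-2)))*v**2 = (12*(5 + 12))*v**2 = (12*17)*v**2 = 204*v**2)
A(-3)*(Y(-10) - 4) = (204*(-3)**2)*((-3 - 10) - 4) = (204*9)*(-13 - 4) = 1836*(-17) = -31212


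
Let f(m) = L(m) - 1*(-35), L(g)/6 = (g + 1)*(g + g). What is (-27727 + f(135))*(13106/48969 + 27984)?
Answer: 263970014670056/48969 ≈ 5.3905e+9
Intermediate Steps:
L(g) = 12*g*(1 + g) (L(g) = 6*((g + 1)*(g + g)) = 6*((1 + g)*(2*g)) = 6*(2*g*(1 + g)) = 12*g*(1 + g))
f(m) = 35 + 12*m*(1 + m) (f(m) = 12*m*(1 + m) - 1*(-35) = 12*m*(1 + m) + 35 = 35 + 12*m*(1 + m))
(-27727 + f(135))*(13106/48969 + 27984) = (-27727 + (35 + 12*135*(1 + 135)))*(13106/48969 + 27984) = (-27727 + (35 + 12*135*136))*(13106*(1/48969) + 27984) = (-27727 + (35 + 220320))*(13106/48969 + 27984) = (-27727 + 220355)*(1370361602/48969) = 192628*(1370361602/48969) = 263970014670056/48969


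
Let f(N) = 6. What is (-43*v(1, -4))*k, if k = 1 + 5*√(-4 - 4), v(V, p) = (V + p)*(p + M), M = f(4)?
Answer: 258 + 2580*I*√2 ≈ 258.0 + 3648.7*I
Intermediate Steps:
M = 6
v(V, p) = (6 + p)*(V + p) (v(V, p) = (V + p)*(p + 6) = (V + p)*(6 + p) = (6 + p)*(V + p))
k = 1 + 10*I*√2 (k = 1 + 5*√(-8) = 1 + 5*(2*I*√2) = 1 + 10*I*√2 ≈ 1.0 + 14.142*I)
(-43*v(1, -4))*k = (-43*((-4)² + 6*1 + 6*(-4) + 1*(-4)))*(1 + 10*I*√2) = (-43*(16 + 6 - 24 - 4))*(1 + 10*I*√2) = (-43*(-6))*(1 + 10*I*√2) = 258*(1 + 10*I*√2) = 258 + 2580*I*√2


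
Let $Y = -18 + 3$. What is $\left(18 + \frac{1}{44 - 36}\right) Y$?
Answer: $- \frac{2175}{8} \approx -271.88$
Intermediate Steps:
$Y = -15$
$\left(18 + \frac{1}{44 - 36}\right) Y = \left(18 + \frac{1}{44 - 36}\right) \left(-15\right) = \left(18 + \frac{1}{8}\right) \left(-15\right) = \frac{145}{8} \left(-15\right) = - \frac{2175}{8}$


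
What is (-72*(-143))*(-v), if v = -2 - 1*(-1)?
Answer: 10296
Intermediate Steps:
v = -1 (v = -2 + 1 = -1)
(-72*(-143))*(-v) = (-72*(-143))*(-1*(-1)) = 10296*1 = 10296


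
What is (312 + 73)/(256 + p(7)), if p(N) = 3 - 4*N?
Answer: 5/3 ≈ 1.6667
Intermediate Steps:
(312 + 73)/(256 + p(7)) = (312 + 73)/(256 + (3 - 4*7)) = 385/(256 + (3 - 28)) = 385/(256 - 25) = 385/231 = 385*(1/231) = 5/3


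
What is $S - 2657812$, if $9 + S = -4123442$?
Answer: $-6781263$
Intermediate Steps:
$S = -4123451$ ($S = -9 - 4123442 = -4123451$)
$S - 2657812 = -4123451 - 2657812 = -6781263$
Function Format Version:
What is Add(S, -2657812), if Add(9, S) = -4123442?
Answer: -6781263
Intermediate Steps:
S = -4123451 (S = Add(-9, -4123442) = -4123451)
Add(S, -2657812) = Add(-4123451, -2657812) = -6781263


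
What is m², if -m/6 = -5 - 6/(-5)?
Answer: 12996/25 ≈ 519.84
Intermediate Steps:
m = 114/5 (m = -6*(-5 - 6/(-5)) = -6*(-5 - ⅕*(-6)) = -6*(-5 + 6/5) = -6*(-19/5) = 114/5 ≈ 22.800)
m² = (114/5)² = 12996/25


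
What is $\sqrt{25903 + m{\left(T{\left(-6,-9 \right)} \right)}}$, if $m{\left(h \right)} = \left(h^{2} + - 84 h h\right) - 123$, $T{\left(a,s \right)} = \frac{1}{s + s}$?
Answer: $\frac{\sqrt{8352637}}{18} \approx 160.56$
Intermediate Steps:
$T{\left(a,s \right)} = \frac{1}{2 s}$
$m{\left(h \right)} = -123 - 83 h^{2}$ ($m{\left(h \right)} = \left(h^{2} - 84 h^{2}\right) - 123 = - 83 h^{2} - 123 = -123 - 83 h^{2}$)
$\sqrt{25903 + m{\left(T{\left(-6,-9 \right)} \right)}} = \sqrt{25903 - \left(123 + 83 \left(\frac{1}{2 \left(-9\right)}\right)^{2}\right)} = \sqrt{25903 - \left(123 + 83 \left(\frac{1}{2} \left(- \frac{1}{9}\right)\right)^{2}\right)} = \sqrt{25903 - \left(123 + 83 \left(- \frac{1}{18}\right)^{2}\right)} = \sqrt{25903 - \frac{39935}{324}} = \sqrt{\frac{8352637}{324}} = \frac{\sqrt{8352637}}{18}$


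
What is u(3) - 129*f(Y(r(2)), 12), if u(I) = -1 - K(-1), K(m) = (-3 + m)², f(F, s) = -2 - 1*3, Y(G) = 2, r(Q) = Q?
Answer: 628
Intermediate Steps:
f(F, s) = -5 (f(F, s) = -2 - 3 = -5)
u(I) = -17 (u(I) = -1 - (-3 - 1)² = -1 - 1*(-4)² = -1 - 1*16 = -1 - 16 = -17)
u(3) - 129*f(Y(r(2)), 12) = -17 - 129*(-5) = -17 + 645 = 628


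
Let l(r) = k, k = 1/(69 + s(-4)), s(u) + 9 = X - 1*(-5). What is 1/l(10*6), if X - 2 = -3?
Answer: 64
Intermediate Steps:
X = -1 (X = 2 - 3 = -1)
s(u) = -5 (s(u) = -9 + (-1 - 1*(-5)) = -9 + (-1 + 5) = -9 + 4 = -5)
k = 1/64 (k = 1/(69 - 5) = 1/64 ≈ 0.015625)
l(r) = 1/64
1/l(10*6) = 1/(1/64) = 64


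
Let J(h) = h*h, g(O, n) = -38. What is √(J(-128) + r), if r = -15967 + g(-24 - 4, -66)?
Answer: √379 ≈ 19.468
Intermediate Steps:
r = -16005 (r = -15967 - 38 = -16005)
J(h) = h²
√(J(-128) + r) = √((-128)² - 16005) = √(16384 - 16005) = √379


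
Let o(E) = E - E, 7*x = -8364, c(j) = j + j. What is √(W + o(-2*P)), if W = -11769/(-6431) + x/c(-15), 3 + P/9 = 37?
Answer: √2110561046965/225085 ≈ 6.4543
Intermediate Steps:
c(j) = 2*j
P = 306 (P = -27 + 9*37 = -27 + 333 = 306)
x = -8364/7 (x = (⅐)*(-8364) = -8364/7 ≈ -1194.9)
o(E) = 0
W = 9376729/225085 (W = -11769/(-6431) - 8364/(7*(2*(-15))) = -11769*(-1/6431) - 8364/7/(-30) = 11769/6431 - 8364/7*(-1/30) = 11769/6431 + 1394/35 = 9376729/225085 ≈ 41.659)
√(W + o(-2*P)) = √(9376729/225085 + 0) = √(9376729/225085) = √2110561046965/225085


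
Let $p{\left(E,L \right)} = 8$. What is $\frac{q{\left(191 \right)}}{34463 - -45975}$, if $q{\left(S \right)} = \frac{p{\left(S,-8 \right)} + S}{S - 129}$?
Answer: $\frac{199}{4987156} \approx 3.9903 \cdot 10^{-5}$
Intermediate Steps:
$q{\left(S \right)} = \frac{8 + S}{-129 + S}$ ($q{\left(S \right)} = \frac{8 + S}{S - 129} = \frac{8 + S}{-129 + S}$)
$\frac{q{\left(191 \right)}}{34463 - -45975} = \frac{\frac{1}{-129 + 191} \left(8 + 191\right)}{34463 - -45975} = \frac{\frac{1}{62} \cdot 199}{34463 + 45975} = \frac{\frac{1}{62} \cdot 199}{80438} = \frac{199}{62} \cdot \frac{1}{80438} = \frac{199}{4987156}$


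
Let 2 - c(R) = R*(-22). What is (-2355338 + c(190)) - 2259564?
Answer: -4610720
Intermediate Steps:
c(R) = 2 + 22*R (c(R) = 2 - R*(-22) = 2 - (-22)*R = 2 + 22*R)
(-2355338 + c(190)) - 2259564 = (-2355338 + (2 + 22*190)) - 2259564 = (-2355338 + (2 + 4180)) - 2259564 = (-2355338 + 4182) - 2259564 = -2351156 - 2259564 = -4610720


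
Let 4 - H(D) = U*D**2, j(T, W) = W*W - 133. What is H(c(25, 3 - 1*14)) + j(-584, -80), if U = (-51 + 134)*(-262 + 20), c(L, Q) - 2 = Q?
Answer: 1633237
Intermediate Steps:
j(T, W) = -133 + W**2 (j(T, W) = W**2 - 133 = -133 + W**2)
c(L, Q) = 2 + Q
U = -20086 (U = 83*(-242) = -20086)
H(D) = 4 + 20086*D**2 (H(D) = 4 - (-20086)*D**2 = 4 + 20086*D**2)
H(c(25, 3 - 1*14)) + j(-584, -80) = (4 + 20086*(2 + (3 - 1*14))**2) + (-133 + (-80)**2) = (4 + 20086*(2 + (3 - 14))**2) + (-133 + 6400) = (4 + 20086*(2 - 11)**2) + 6267 = (4 + 20086*(-9)**2) + 6267 = (4 + 20086*81) + 6267 = (4 + 1626966) + 6267 = 1626970 + 6267 = 1633237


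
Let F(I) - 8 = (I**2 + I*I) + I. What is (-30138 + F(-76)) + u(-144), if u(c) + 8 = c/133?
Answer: -2482190/133 ≈ -18663.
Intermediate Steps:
F(I) = 8 + I + 2*I**2 (F(I) = 8 + ((I**2 + I*I) + I) = 8 + ((I**2 + I**2) + I) = 8 + (2*I**2 + I) = 8 + (I + 2*I**2) = 8 + I + 2*I**2)
u(c) = -8 + c/133
(-30138 + F(-76)) + u(-144) = (-30138 + (8 - 76 + 2*(-76)**2)) + (-8 + (1/133)*(-144)) = (-30138 + (8 - 76 + 2*5776)) + (-8 - 144/133) = (-30138 + (8 - 76 + 11552)) - 1208/133 = (-30138 + 11484) - 1208/133 = -18654 - 1208/133 = -2482190/133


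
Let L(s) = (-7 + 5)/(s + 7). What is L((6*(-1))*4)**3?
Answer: 8/4913 ≈ 0.0016283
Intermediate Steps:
L(s) = -2/(7 + s)
L((6*(-1))*4)**3 = (-2/(7 + (6*(-1))*4))**3 = (-2/(7 - 6*4))**3 = (-2/(7 - 24))**3 = (-2/(-17))**3 = (-2*(-1/17))**3 = (2/17)**3 = 8/4913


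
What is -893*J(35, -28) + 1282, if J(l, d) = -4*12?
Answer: 44146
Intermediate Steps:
J(l, d) = -48
-893*J(35, -28) + 1282 = -893*(-48) + 1282 = 42864 + 1282 = 44146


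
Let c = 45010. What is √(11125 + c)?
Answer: √56135 ≈ 236.93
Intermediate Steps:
√(11125 + c) = √(11125 + 45010) = √56135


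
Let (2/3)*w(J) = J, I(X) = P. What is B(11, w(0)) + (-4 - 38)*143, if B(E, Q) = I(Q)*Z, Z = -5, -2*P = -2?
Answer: -6011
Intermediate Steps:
P = 1 (P = -½*(-2) = 1)
I(X) = 1
w(J) = 3*J/2
B(E, Q) = -5 (B(E, Q) = 1*(-5) = -5)
B(11, w(0)) + (-4 - 38)*143 = -5 + (-4 - 38)*143 = -5 - 42*143 = -5 - 6006 = -6011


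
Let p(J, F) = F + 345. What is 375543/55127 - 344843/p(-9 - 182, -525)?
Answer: 19077757801/9922860 ≈ 1922.6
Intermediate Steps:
p(J, F) = 345 + F
375543/55127 - 344843/p(-9 - 182, -525) = 375543/55127 - 344843/(345 - 525) = 375543*(1/55127) - 344843/(-180) = 375543/55127 - 344843*(-1/180) = 375543/55127 + 344843/180 = 19077757801/9922860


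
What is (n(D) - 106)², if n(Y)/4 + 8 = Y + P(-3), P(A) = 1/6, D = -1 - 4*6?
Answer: 506944/9 ≈ 56327.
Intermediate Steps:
D = -25 (D = -1 - 24 = -25)
P(A) = ⅙
n(Y) = -94/3 + 4*Y (n(Y) = -32 + 4*(Y + ⅙) = -32 + 4*(⅙ + Y) = -32 + (⅔ + 4*Y) = -94/3 + 4*Y)
(n(D) - 106)² = ((-94/3 + 4*(-25)) - 106)² = ((-94/3 - 100) - 106)² = (-394/3 - 106)² = (-712/3)² = 506944/9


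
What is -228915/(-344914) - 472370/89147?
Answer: -142519940675/30748048358 ≈ -4.6351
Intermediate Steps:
-228915/(-344914) - 472370/89147 = -228915*(-1/344914) - 472370*1/89147 = 228915/344914 - 472370/89147 = -142519940675/30748048358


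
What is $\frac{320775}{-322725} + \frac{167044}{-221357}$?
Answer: $- \frac{128118017}{73269167} \approx -1.7486$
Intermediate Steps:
$\frac{320775}{-322725} + \frac{167044}{-221357} = 320775 \left(- \frac{1}{322725}\right) + 167044 \left(- \frac{1}{221357}\right) = - \frac{329}{331} - \frac{167044}{221357} = - \frac{128118017}{73269167}$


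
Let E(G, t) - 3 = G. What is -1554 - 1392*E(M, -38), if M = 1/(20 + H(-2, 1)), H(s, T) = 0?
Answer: -28998/5 ≈ -5799.6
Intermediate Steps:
M = 1/20 (M = 1/(20 + 0) = 1/20 ≈ 0.050000)
E(G, t) = 3 + G
-1554 - 1392*E(M, -38) = -1554 - 1392*(3 + 1/20) = -1554 - 1392*61/20 = -1554 - 21228/5 = -28998/5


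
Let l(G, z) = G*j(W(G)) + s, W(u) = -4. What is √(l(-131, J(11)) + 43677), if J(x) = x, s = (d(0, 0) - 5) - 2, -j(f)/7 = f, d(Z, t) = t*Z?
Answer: √40002 ≈ 200.00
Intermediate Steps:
d(Z, t) = Z*t
j(f) = -7*f
s = -7 (s = (0*0 - 5) - 2 = (0 - 5) - 2 = -5 - 2 = -7)
l(G, z) = -7 + 28*G (l(G, z) = G*(-7*(-4)) - 7 = G*28 - 7 = 28*G - 7 = -7 + 28*G)
√(l(-131, J(11)) + 43677) = √((-7 + 28*(-131)) + 43677) = √((-7 - 3668) + 43677) = √(-3675 + 43677) = √40002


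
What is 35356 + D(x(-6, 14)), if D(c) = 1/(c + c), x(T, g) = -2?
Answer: 141423/4 ≈ 35356.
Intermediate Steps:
D(c) = 1/(2*c)
35356 + D(x(-6, 14)) = 35356 + (½)/(-2) = 35356 + (½)*(-½) = 35356 - ¼ = 141423/4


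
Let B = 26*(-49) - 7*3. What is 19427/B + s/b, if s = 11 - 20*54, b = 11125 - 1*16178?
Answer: -96780276/6543635 ≈ -14.790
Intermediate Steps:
b = -5053 (b = 11125 - 16178 = -5053)
B = -1295 (B = -1274 - 21 = -1295)
s = -1069 (s = 11 - 1080 = -1069)
19427/B + s/b = 19427/(-1295) - 1069/(-5053) = 19427*(-1/1295) - 1069*(-1/5053) = -19427/1295 + 1069/5053 = -96780276/6543635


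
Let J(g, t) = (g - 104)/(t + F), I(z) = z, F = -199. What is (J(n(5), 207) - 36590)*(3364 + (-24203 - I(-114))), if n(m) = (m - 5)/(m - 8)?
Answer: 758597175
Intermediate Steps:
n(m) = (-5 + m)/(-8 + m)
J(g, t) = (-104 + g)/(-199 + t) (J(g, t) = (g - 104)/(t - 199) = (-104 + g)/(-199 + t))
(J(n(5), 207) - 36590)*(3364 + (-24203 - I(-114))) = ((-104 + (-5 + 5)/(-8 + 5))/(-199 + 207) - 36590)*(3364 + (-24203 - 1*(-114))) = ((-104 + 0/(-3))/8 - 36590)*(3364 + (-24203 + 114)) = ((-104 - ⅓*0)/8 - 36590)*(3364 - 24089) = ((-104 + 0)/8 - 36590)*(-20725) = ((⅛)*(-104) - 36590)*(-20725) = (-13 - 36590)*(-20725) = -36603*(-20725) = 758597175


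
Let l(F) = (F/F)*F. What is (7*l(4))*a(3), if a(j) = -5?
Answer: -140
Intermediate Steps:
l(F) = F (l(F) = 1*F = F)
(7*l(4))*a(3) = (7*4)*(-5) = 28*(-5) = -140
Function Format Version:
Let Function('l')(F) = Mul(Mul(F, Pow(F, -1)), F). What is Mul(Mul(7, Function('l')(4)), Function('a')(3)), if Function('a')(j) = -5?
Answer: -140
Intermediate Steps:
Function('l')(F) = F (Function('l')(F) = Mul(1, F) = F)
Mul(Mul(7, Function('l')(4)), Function('a')(3)) = Mul(Mul(7, 4), -5) = Mul(28, -5) = -140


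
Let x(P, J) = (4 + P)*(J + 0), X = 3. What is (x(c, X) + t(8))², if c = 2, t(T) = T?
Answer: 676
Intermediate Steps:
x(P, J) = J*(4 + P) (x(P, J) = (4 + P)*J = J*(4 + P))
(x(c, X) + t(8))² = (3*(4 + 2) + 8)² = (3*6 + 8)² = (18 + 8)² = 26² = 676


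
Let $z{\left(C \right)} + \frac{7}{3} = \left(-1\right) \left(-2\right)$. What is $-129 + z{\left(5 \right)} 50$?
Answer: $- \frac{437}{3} \approx -145.67$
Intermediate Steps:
$z{\left(C \right)} = - \frac{1}{3}$ ($z{\left(C \right)} = - \frac{7}{3} - -2 = - \frac{7}{3} + 2 = - \frac{1}{3}$)
$-129 + z{\left(5 \right)} 50 = -129 - \frac{50}{3} = - \frac{437}{3}$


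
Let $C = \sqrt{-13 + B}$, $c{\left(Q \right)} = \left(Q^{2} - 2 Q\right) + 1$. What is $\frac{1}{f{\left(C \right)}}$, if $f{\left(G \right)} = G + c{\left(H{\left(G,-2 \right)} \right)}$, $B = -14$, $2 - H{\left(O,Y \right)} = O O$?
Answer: $\frac{784}{614683} - \frac{3 i \sqrt{3}}{614683} \approx 0.0012755 - 8.4534 \cdot 10^{-6} i$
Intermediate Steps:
$H{\left(O,Y \right)} = 2 - O^{2}$ ($H{\left(O,Y \right)} = 2 - O O = 2 - O^{2}$)
$c{\left(Q \right)} = 1 + Q^{2} - 2 Q$
$C = 3 i \sqrt{3}$ ($C = \sqrt{-13 - 14} = \sqrt{-27} = 3 i \sqrt{3} \approx 5.1962 i$)
$f{\left(G \right)} = -3 + G + \left(2 - G^{2}\right)^{2} + 2 G^{2}$ ($f{\left(G \right)} = G + \left(1 + \left(2 - G^{2}\right)^{2} - 2 \left(2 - G^{2}\right)\right) = G + \left(1 + \left(2 - G^{2}\right)^{2} + \left(-4 + 2 G^{2}\right)\right) = G + \left(-3 + \left(2 - G^{2}\right)^{2} + 2 G^{2}\right) = -3 + G + \left(2 - G^{2}\right)^{2} + 2 G^{2}$)
$\frac{1}{f{\left(C \right)}} = \frac{1}{1 + 3 i \sqrt{3} + \left(3 i \sqrt{3}\right)^{4} - 2 \left(3 i \sqrt{3}\right)^{2}} = \frac{1}{1 + 3 i \sqrt{3} + 729 - -54} = \frac{1}{1 + 3 i \sqrt{3} + 729 + 54} = \frac{1}{784 + 3 i \sqrt{3}}$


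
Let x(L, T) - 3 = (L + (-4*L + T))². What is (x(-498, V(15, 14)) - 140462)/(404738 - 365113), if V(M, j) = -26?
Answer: 402913/7925 ≈ 50.841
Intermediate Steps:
x(L, T) = 3 + (T - 3*L)² (x(L, T) = 3 + (L + (-4*L + T))² = 3 + (L + (T - 4*L))² = 3 + (T - 3*L)²)
(x(-498, V(15, 14)) - 140462)/(404738 - 365113) = ((3 + (-1*(-26) + 3*(-498))²) - 140462)/(404738 - 365113) = ((3 + (26 - 1494)²) - 140462)/39625 = ((3 + (-1468)²) - 140462)*(1/39625) = ((3 + 2155024) - 140462)*(1/39625) = (2155027 - 140462)*(1/39625) = 2014565*(1/39625) = 402913/7925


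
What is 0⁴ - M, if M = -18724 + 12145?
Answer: 6579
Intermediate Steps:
M = -6579
0⁴ - M = 0⁴ - 1*(-6579) = 0 + 6579 = 6579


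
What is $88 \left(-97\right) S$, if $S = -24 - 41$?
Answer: $554840$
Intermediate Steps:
$S = -65$ ($S = -24 - 41 = -65$)
$88 \left(-97\right) S = 88 \left(-97\right) \left(-65\right) = \left(-8536\right) \left(-65\right) = 554840$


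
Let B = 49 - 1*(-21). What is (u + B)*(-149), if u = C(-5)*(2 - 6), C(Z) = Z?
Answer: -13410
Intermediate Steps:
B = 70 (B = 49 + 21 = 70)
u = 20 (u = -5*(2 - 6) = -5*(-4) = 20)
(u + B)*(-149) = (20 + 70)*(-149) = 90*(-149) = -13410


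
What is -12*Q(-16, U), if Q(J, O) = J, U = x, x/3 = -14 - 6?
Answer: 192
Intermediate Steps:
x = -60 (x = 3*(-14 - 6) = 3*(-20) = -60)
U = -60
-12*Q(-16, U) = -12*(-16) = 192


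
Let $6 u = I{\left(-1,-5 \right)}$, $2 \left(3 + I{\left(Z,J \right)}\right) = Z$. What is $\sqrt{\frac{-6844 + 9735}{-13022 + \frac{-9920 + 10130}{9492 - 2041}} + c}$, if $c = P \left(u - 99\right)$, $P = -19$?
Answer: $\frac{\sqrt{40073238932484139878}}{145540068} \approx 43.496$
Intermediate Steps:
$I{\left(Z,J \right)} = -3 + \frac{Z}{2}$
$u = - \frac{7}{12}$ ($u = \frac{-3 + \frac{1}{2} \left(-1\right)}{6} = \frac{-3 - \frac{1}{2}}{6} = \frac{1}{6} \left(- \frac{7}{2}\right) = - \frac{7}{12} \approx -0.58333$)
$c = \frac{22705}{12}$ ($c = - 19 \left(- \frac{7}{12} - 99\right) = \left(-19\right) \left(- \frac{1195}{12}\right) = \frac{22705}{12} \approx 1892.1$)
$\sqrt{\frac{-6844 + 9735}{-13022 + \frac{-9920 + 10130}{9492 - 2041}} + c} = \sqrt{\frac{-6844 + 9735}{-13022 + \frac{-9920 + 10130}{9492 - 2041}} + \frac{22705}{12}} = \sqrt{\frac{2891}{-13022 + \frac{210}{7451}} + \frac{22705}{12}} = \sqrt{\frac{2891}{- \frac{97026712}{7451}} + \frac{22705}{12}} = \sqrt{2891 \left(- \frac{7451}{97026712}\right) + \frac{22705}{12}} = \sqrt{- \frac{21540841}{97026712} + \frac{22705}{12}} = \sqrt{\frac{550683251467}{291080136}} = \frac{\sqrt{40073238932484139878}}{145540068}$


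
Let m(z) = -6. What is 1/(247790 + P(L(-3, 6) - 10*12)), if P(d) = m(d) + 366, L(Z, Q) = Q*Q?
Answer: 1/248150 ≈ 4.0298e-6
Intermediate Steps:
L(Z, Q) = Q**2
P(d) = 360 (P(d) = -6 + 366 = 360)
1/(247790 + P(L(-3, 6) - 10*12)) = 1/(247790 + 360) = 1/248150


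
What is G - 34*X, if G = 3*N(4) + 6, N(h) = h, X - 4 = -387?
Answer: 13040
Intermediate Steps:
X = -383 (X = 4 - 387 = -383)
G = 18 (G = 3*4 + 6 = 12 + 6 = 18)
G - 34*X = 18 - 34*(-383) = 18 + 13022 = 13040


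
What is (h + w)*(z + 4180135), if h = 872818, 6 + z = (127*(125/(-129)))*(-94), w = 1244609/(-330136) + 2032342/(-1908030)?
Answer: 148644536381839138686601139/40629155789160 ≈ 3.6586e+12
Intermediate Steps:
w = -1522850284391/314954696040 (w = 1244609*(-1/330136) + 2032342*(-1/1908030) = -1244609/330136 - 1016171/954015 = -1522850284391/314954696040 ≈ -4.8351)
z = 1491476/129 (z = -6 + (127*(125/(-129)))*(-94) = -6 + (127*(125*(-1/129)))*(-94) = -6 + (127*(-125/129))*(-94) = -6 - 15875/129*(-94) = -6 + 1492250/129 = 1491476/129 ≈ 11562.)
(h + w)*(z + 4180135) = (872818 - 1522850284391/314954696040)*(1491476/129 + 4180135) = (274896605037956329/314954696040)*(540728891/129) = 148644536381839138686601139/40629155789160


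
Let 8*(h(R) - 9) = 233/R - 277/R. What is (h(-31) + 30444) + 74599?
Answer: 6513235/62 ≈ 1.0505e+5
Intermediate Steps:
h(R) = 9 - 11/(2*R) (h(R) = 9 + (233/R - 277/R)/8 = 9 + (-44/R)/8 = 9 - 11/(2*R))
(h(-31) + 30444) + 74599 = ((9 - 11/2/(-31)) + 30444) + 74599 = ((9 - 11/2*(-1/31)) + 30444) + 74599 = ((9 + 11/62) + 30444) + 74599 = (569/62 + 30444) + 74599 = 1888097/62 + 74599 = 6513235/62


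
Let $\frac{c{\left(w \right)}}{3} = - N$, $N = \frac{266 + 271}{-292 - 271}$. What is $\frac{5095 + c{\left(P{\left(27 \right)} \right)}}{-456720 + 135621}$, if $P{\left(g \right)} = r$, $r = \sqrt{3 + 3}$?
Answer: $- \frac{2870096}{180778737} \approx -0.015876$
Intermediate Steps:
$N = - \frac{537}{563}$ ($N = \frac{537}{-563} = 537 \left(- \frac{1}{563}\right) = - \frac{537}{563} \approx -0.95382$)
$r = \sqrt{6} \approx 2.4495$
$P{\left(g \right)} = \sqrt{6}$
$c{\left(w \right)} = \frac{1611}{563}$ ($c{\left(w \right)} = 3 \left(\left(-1\right) \left(- \frac{537}{563}\right)\right) = 3 \cdot \frac{537}{563} = \frac{1611}{563}$)
$\frac{5095 + c{\left(P{\left(27 \right)} \right)}}{-456720 + 135621} = \frac{5095 + \frac{1611}{563}}{-456720 + 135621} = \frac{2870096}{563 \left(-321099\right)} = \frac{2870096}{563} \left(- \frac{1}{321099}\right) = - \frac{2870096}{180778737}$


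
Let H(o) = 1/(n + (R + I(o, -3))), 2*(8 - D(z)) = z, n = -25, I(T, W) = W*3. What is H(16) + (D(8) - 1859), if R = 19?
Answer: -27826/15 ≈ -1855.1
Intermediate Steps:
I(T, W) = 3*W
D(z) = 8 - z/2
H(o) = -1/15 (H(o) = 1/(-25 + (19 + 3*(-3))) = 1/(-25 + (19 - 9)) = 1/(-25 + 10) = 1/(-15) = -1/15)
H(16) + (D(8) - 1859) = -1/15 + ((8 - ½*8) - 1859) = -1/15 + ((8 - 4) - 1859) = -1/15 + (4 - 1859) = -1/15 - 1855 = -27826/15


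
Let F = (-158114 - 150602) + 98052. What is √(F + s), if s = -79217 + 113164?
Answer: I*√176717 ≈ 420.38*I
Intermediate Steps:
s = 33947
F = -210664 (F = -308716 + 98052 = -210664)
√(F + s) = √(-210664 + 33947) = √(-176717) = I*√176717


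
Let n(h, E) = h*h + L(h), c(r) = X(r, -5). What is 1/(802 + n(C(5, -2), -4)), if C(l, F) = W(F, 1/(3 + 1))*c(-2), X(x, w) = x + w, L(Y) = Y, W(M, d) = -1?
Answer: 1/858 ≈ 0.0011655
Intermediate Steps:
X(x, w) = w + x
c(r) = -5 + r
C(l, F) = 7 (C(l, F) = -(-5 - 2) = -1*(-7) = 7)
n(h, E) = h + h² (n(h, E) = h*h + h = h² + h = h + h²)
1/(802 + n(C(5, -2), -4)) = 1/(802 + 7*(1 + 7)) = 1/(802 + 7*8) = 1/(802 + 56) = 1/858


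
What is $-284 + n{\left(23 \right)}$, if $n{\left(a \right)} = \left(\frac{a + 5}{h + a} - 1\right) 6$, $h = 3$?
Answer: $- \frac{3686}{13} \approx -283.54$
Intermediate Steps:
$n{\left(a \right)} = -6 + \frac{6 \left(5 + a\right)}{3 + a}$ ($n{\left(a \right)} = \left(\frac{a + 5}{3 + a} - 1\right) 6 = \left(\frac{5 + a}{3 + a} - 1\right) 6 = \left(-1 + \frac{5 + a}{3 + a}\right) 6 = -6 + \frac{6 \left(5 + a\right)}{3 + a}$)
$-284 + n{\left(23 \right)} = -284 + \frac{12}{3 + 23} = -284 + \frac{12}{26} = -284 + 12 \cdot \frac{1}{26} = -284 + \frac{6}{13} = - \frac{3686}{13}$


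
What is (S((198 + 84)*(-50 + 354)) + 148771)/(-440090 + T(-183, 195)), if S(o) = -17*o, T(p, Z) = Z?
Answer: 261721/87979 ≈ 2.9748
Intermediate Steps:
(S((198 + 84)*(-50 + 354)) + 148771)/(-440090 + T(-183, 195)) = (-17*(198 + 84)*(-50 + 354) + 148771)/(-440090 + 195) = (-4794*304 + 148771)/(-439895) = (-17*85728 + 148771)*(-1/439895) = (-1457376 + 148771)*(-1/439895) = -1308605*(-1/439895) = 261721/87979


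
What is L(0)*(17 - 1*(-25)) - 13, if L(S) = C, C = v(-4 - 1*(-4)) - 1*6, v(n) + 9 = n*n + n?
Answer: -643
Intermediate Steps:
v(n) = -9 + n + n**2 (v(n) = -9 + (n*n + n) = -9 + (n**2 + n) = -9 + (n + n**2) = -9 + n + n**2)
C = -15 (C = (-9 + (-4 - 1*(-4)) + (-4 - 1*(-4))**2) - 1*6 = (-9 + (-4 + 4) + (-4 + 4)**2) - 6 = (-9 + 0 + 0**2) - 6 = (-9 + 0 + 0) - 6 = -9 - 6 = -15)
L(S) = -15
L(0)*(17 - 1*(-25)) - 13 = -15*(17 - 1*(-25)) - 13 = -15*(17 + 25) - 13 = -15*42 - 13 = -630 - 13 = -643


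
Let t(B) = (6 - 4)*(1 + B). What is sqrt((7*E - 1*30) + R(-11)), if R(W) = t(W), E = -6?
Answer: 2*I*sqrt(23) ≈ 9.5917*I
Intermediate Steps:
t(B) = 2 + 2*B (t(B) = 2*(1 + B) = 2 + 2*B)
R(W) = 2 + 2*W
sqrt((7*E - 1*30) + R(-11)) = sqrt((7*(-6) - 1*30) + (2 + 2*(-11))) = sqrt((-42 - 30) + (2 - 22)) = sqrt(-72 - 20) = sqrt(-92) = 2*I*sqrt(23)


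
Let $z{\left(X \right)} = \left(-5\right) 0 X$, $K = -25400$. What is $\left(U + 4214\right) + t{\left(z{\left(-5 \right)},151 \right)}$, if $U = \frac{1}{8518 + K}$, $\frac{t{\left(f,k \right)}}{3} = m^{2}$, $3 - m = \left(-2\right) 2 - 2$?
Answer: $\frac{75243073}{16882} \approx 4457.0$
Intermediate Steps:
$z{\left(X \right)} = 0$ ($z{\left(X \right)} = 0 X = 0$)
$m = 9$ ($m = 3 - \left(\left(-2\right) 2 - 2\right) = 3 - \left(-4 - 2\right) = 3 - -6 = 3 + 6 = 9$)
$t{\left(f,k \right)} = 243$ ($t{\left(f,k \right)} = 3 \cdot 9^{2} = 3 \cdot 81 = 243$)
$U = - \frac{1}{16882}$ ($U = \frac{1}{8518 - 25400} = \frac{1}{-16882} = - \frac{1}{16882} \approx -5.9235 \cdot 10^{-5}$)
$\left(U + 4214\right) + t{\left(z{\left(-5 \right)},151 \right)} = \left(- \frac{1}{16882} + 4214\right) + 243 = \frac{71140747}{16882} + 243 = \frac{75243073}{16882}$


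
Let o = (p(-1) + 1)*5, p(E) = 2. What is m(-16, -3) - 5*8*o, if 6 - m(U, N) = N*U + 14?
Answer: -656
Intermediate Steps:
m(U, N) = -8 - N*U (m(U, N) = 6 - (N*U + 14) = 6 - (14 + N*U) = 6 + (-14 - N*U) = -8 - N*U)
o = 15 (o = (2 + 1)*5 = 3*5 = 15)
m(-16, -3) - 5*8*o = (-8 - 1*(-3)*(-16)) - 5*8*15 = (-8 - 48) - 40*15 = -56 - 1*600 = -56 - 600 = -656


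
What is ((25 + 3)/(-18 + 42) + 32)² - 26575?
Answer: -917099/36 ≈ -25475.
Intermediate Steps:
((25 + 3)/(-18 + 42) + 32)² - 26575 = (28/24 + 32)² - 26575 = (28*(1/24) + 32)² - 26575 = (7/6 + 32)² - 26575 = (199/6)² - 26575 = 39601/36 - 26575 = -917099/36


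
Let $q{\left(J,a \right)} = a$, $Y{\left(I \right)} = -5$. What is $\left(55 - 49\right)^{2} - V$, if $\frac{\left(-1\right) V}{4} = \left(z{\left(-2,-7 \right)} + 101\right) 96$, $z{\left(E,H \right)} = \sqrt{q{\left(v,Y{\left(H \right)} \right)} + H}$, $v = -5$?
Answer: $38820 + 768 i \sqrt{3} \approx 38820.0 + 1330.2 i$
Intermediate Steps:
$z{\left(E,H \right)} = \sqrt{-5 + H}$
$V = -38784 - 768 i \sqrt{3}$ ($V = - 4 \left(\sqrt{-5 - 7} + 101\right) 96 = - 4 \left(\sqrt{-12} + 101\right) 96 = - 4 \left(2 i \sqrt{3} + 101\right) 96 = - 4 \left(101 + 2 i \sqrt{3}\right) 96 = - 4 \left(9696 + 192 i \sqrt{3}\right) = -38784 - 768 i \sqrt{3} \approx -38784.0 - 1330.2 i$)
$\left(55 - 49\right)^{2} - V = \left(55 - 49\right)^{2} - \left(-38784 - 768 i \sqrt{3}\right) = 6^{2} + \left(38784 + 768 i \sqrt{3}\right) = 36 + \left(38784 + 768 i \sqrt{3}\right) = 38820 + 768 i \sqrt{3}$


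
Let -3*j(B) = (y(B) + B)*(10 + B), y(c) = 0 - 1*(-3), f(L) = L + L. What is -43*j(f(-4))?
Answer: -430/3 ≈ -143.33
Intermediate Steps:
f(L) = 2*L
y(c) = 3 (y(c) = 0 + 3 = 3)
j(B) = -(3 + B)*(10 + B)/3
-43*j(f(-4)) = -43*(-10 - 26*(-4)/3 - (2*(-4))**2/3) = -43*(-10 - 13/3*(-8) - 1/3*(-8)**2) = -43*(-10 + 104/3 - 1/3*64) = -43*(-10 + 104/3 - 64/3) = -43*10/3 = -430/3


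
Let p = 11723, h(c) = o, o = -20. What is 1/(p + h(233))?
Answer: 1/11703 ≈ 8.5448e-5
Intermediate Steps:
h(c) = -20
1/(p + h(233)) = 1/(11723 - 20) = 1/11703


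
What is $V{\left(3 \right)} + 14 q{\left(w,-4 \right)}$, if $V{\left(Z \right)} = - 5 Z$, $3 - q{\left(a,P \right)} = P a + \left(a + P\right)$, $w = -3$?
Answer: $-43$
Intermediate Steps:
$q{\left(a,P \right)} = 3 - P - a - P a$ ($q{\left(a,P \right)} = 3 - \left(P a + \left(a + P\right)\right) = 3 - \left(P a + \left(P + a\right)\right) = 3 - \left(P + a + P a\right) = 3 - P - a - P a$)
$V{\left(3 \right)} + 14 q{\left(w,-4 \right)} = \left(-5\right) 3 + 14 \left(3 - -4 - -3 - \left(-4\right) \left(-3\right)\right) = -15 + 14 \left(3 + 4 + 3 - 12\right) = -15 + 14 \left(-2\right) = -15 - 28 = -43$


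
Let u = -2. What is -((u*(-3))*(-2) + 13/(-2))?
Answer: 37/2 ≈ 18.500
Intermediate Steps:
-((u*(-3))*(-2) + 13/(-2)) = -(-2*(-3)*(-2) + 13/(-2)) = -(6*(-2) + 13*(-½)) = -(-12 - 13/2) = -1*(-37/2) = 37/2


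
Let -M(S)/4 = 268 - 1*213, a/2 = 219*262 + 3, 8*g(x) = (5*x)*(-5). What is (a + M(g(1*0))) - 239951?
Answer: -125409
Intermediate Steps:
g(x) = -25*x/8 (g(x) = ((5*x)*(-5))/8 = (-25*x)/8 = -25*x/8)
a = 114762 (a = 2*(219*262 + 3) = 2*(57378 + 3) = 2*57381 = 114762)
M(S) = -220 (M(S) = -4*(268 - 1*213) = -4*(268 - 213) = -4*55 = -220)
(a + M(g(1*0))) - 239951 = (114762 - 220) - 239951 = 114542 - 239951 = -125409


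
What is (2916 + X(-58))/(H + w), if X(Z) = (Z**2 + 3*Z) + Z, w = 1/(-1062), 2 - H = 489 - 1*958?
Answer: 6422976/500201 ≈ 12.841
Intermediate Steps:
H = 471 (H = 2 - (489 - 1*958) = 2 - (489 - 958) = 2 - 1*(-469) = 2 + 469 = 471)
w = -1/1062 ≈ -0.00094162
X(Z) = Z**2 + 4*Z
(2916 + X(-58))/(H + w) = (2916 - 58*(4 - 58))/(471 - 1/1062) = (2916 - 58*(-54))/(500201/1062) = (2916 + 3132)*(1062/500201) = 6048*(1062/500201) = 6422976/500201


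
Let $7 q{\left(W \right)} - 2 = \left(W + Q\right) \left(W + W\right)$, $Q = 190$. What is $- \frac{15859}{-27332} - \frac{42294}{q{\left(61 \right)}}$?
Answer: $- \frac{316924635}{34875632} \approx -9.0873$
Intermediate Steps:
$q{\left(W \right)} = \frac{2}{7} + \frac{2 W \left(190 + W\right)}{7}$ ($q{\left(W \right)} = \frac{2}{7} + \frac{\left(W + 190\right) \left(W + W\right)}{7} = \frac{2}{7} + \frac{\left(190 + W\right) 2 W}{7} = \frac{2}{7} + \frac{2 W \left(190 + W\right)}{7}$)
$- \frac{15859}{-27332} - \frac{42294}{q{\left(61 \right)}} = - \frac{15859}{-27332} - \frac{42294}{\frac{2}{7} + \frac{2 \cdot 61^{2}}{7} + \frac{380}{7} \cdot 61} = \left(-15859\right) \left(- \frac{1}{27332}\right) - \frac{42294}{\frac{2}{7} + \frac{2}{7} \cdot 3721 + \frac{23180}{7}} = \frac{15859}{27332} - \frac{42294}{\frac{2}{7} + \frac{7442}{7} + \frac{23180}{7}} = \frac{15859}{27332} - \frac{42294}{\frac{30624}{7}} = \frac{15859}{27332} - \frac{49343}{5104} = - \frac{316924635}{34875632}$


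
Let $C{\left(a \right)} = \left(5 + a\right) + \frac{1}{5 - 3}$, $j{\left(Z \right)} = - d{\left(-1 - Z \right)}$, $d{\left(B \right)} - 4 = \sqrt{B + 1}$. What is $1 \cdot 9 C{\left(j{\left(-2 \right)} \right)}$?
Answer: $\frac{27}{2} - 9 \sqrt{2} \approx 0.77208$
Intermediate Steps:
$d{\left(B \right)} = 4 + \sqrt{1 + B}$ ($d{\left(B \right)} = 4 + \sqrt{B + 1} = 4 + \sqrt{1 + B}$)
$j{\left(Z \right)} = -4 - \sqrt{- Z}$ ($j{\left(Z \right)} = - (4 + \sqrt{1 - \left(1 + Z\right)}) = - (4 + \sqrt{- Z}) = -4 - \sqrt{- Z}$)
$C{\left(a \right)} = \frac{11}{2} + a$ ($C{\left(a \right)} = \left(5 + a\right) + \frac{1}{2} = \frac{11}{2} + a$)
$1 \cdot 9 C{\left(j{\left(-2 \right)} \right)} = 1 \cdot 9 \left(\frac{11}{2} - \left(4 + \sqrt{\left(-1\right) \left(-2\right)}\right)\right) = 9 \left(\frac{11}{2} - \left(4 + \sqrt{2}\right)\right) = 9 \left(\frac{3}{2} - \sqrt{2}\right) = \frac{27}{2} - 9 \sqrt{2}$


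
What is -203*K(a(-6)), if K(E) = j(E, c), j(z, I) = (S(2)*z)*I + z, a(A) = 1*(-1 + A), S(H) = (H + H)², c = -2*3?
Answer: -134995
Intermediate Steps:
c = -6
S(H) = 4*H² (S(H) = (2*H)² = 4*H²)
a(A) = -1 + A
j(z, I) = z + 16*I*z (j(z, I) = ((4*2²)*z)*I + z = ((4*4)*z)*I + z = (16*z)*I + z = 16*I*z + z = z + 16*I*z)
K(E) = -95*E (K(E) = E*(1 + 16*(-6)) = E*(1 - 96) = E*(-95) = -95*E)
-203*K(a(-6)) = -(-19285)*(-1 - 6) = -(-19285)*(-7) = -203*665 = -134995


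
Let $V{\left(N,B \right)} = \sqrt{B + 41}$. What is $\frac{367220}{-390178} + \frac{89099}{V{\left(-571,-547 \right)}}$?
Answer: $- \frac{183610}{195089} - \frac{89099 i \sqrt{506}}{506} \approx -0.94116 - 3960.9 i$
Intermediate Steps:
$V{\left(N,B \right)} = \sqrt{41 + B}$
$\frac{367220}{-390178} + \frac{89099}{V{\left(-571,-547 \right)}} = \frac{367220}{-390178} + \frac{89099}{\sqrt{41 - 547}} = 367220 \left(- \frac{1}{390178}\right) + \frac{89099}{\sqrt{-506}} = - \frac{183610}{195089} + \frac{89099}{i \sqrt{506}} = - \frac{183610}{195089} + 89099 \left(- \frac{i \sqrt{506}}{506}\right) = - \frac{183610}{195089} - \frac{89099 i \sqrt{506}}{506}$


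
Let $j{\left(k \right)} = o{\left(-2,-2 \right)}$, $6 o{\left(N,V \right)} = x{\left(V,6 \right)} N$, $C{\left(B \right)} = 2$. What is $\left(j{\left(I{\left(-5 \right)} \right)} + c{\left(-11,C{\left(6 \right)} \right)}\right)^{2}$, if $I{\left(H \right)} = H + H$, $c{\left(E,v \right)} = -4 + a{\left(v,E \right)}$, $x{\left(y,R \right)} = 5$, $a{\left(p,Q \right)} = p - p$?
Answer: $\frac{289}{9} \approx 32.111$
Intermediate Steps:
$a{\left(p,Q \right)} = 0$
$c{\left(E,v \right)} = -4$ ($c{\left(E,v \right)} = -4 + 0 = -4$)
$I{\left(H \right)} = 2 H$
$o{\left(N,V \right)} = \frac{5 N}{6}$
$j{\left(k \right)} = - \frac{5}{3}$ ($j{\left(k \right)} = \frac{5}{6} \left(-2\right) = - \frac{5}{3}$)
$\left(j{\left(I{\left(-5 \right)} \right)} + c{\left(-11,C{\left(6 \right)} \right)}\right)^{2} = \left(- \frac{5}{3} - 4\right)^{2} = \left(- \frac{17}{3}\right)^{2} = \frac{289}{9}$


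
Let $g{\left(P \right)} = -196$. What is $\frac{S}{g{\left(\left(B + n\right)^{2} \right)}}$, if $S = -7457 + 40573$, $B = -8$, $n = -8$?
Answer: $- \frac{8279}{49} \approx -168.96$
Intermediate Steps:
$S = 33116$
$\frac{S}{g{\left(\left(B + n\right)^{2} \right)}} = \frac{33116}{-196} = 33116 \left(- \frac{1}{196}\right) = - \frac{8279}{49}$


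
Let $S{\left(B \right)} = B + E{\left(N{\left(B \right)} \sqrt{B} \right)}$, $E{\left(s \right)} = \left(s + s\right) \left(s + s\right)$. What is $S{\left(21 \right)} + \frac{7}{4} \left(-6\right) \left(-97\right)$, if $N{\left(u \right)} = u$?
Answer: $\frac{76167}{2} \approx 38084.0$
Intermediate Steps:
$E{\left(s \right)} = 4 s^{2}$ ($E{\left(s \right)} = 2 s 2 s = 4 s^{2}$)
$S{\left(B \right)} = B + 4 B^{3}$ ($S{\left(B \right)} = B + 4 \left(B \sqrt{B}\right)^{2} = B + 4 \left(B^{\frac{3}{2}}\right)^{2} = B + 4 B^{3}$)
$S{\left(21 \right)} + \frac{7}{4} \left(-6\right) \left(-97\right) = \left(21 + 4 \cdot 21^{3}\right) + \frac{7}{4} \left(-6\right) \left(-97\right) = \left(21 + 4 \cdot 9261\right) + 7 \cdot \frac{1}{4} \left(-6\right) \left(-97\right) = \left(21 + 37044\right) + \frac{7}{4} \left(-6\right) \left(-97\right) = 37065 - - \frac{2037}{2} = 37065 + \frac{2037}{2} = \frac{76167}{2}$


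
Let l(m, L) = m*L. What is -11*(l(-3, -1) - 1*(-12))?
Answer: -165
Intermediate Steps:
l(m, L) = L*m
-11*(l(-3, -1) - 1*(-12)) = -11*(-1*(-3) - 1*(-12)) = -11*(3 + 12) = -11*15 = -165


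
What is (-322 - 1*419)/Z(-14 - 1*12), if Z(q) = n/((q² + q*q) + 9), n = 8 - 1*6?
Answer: -1008501/2 ≈ -5.0425e+5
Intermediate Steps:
n = 2 (n = 8 - 6 = 2)
Z(q) = 2/(9 + 2*q²) (Z(q) = 2/((q² + q*q) + 9) = 2/((q² + q²) + 9) = 2/(2*q² + 9) = 2/(9 + 2*q²))
(-322 - 1*419)/Z(-14 - 1*12) = (-322 - 1*419)/((2/(9 + 2*(-14 - 1*12)²))) = (-322 - 419)/((2/(9 + 2*(-14 - 12)²))) = -741/(2/(9 + 2*(-26)²)) = -741/(2/(9 + 2*676)) = -741/(2/(9 + 1352)) = -741/(2/1361) = -741/(2*(1/1361)) = -741/2/1361 = -741*1361/2 = -1008501/2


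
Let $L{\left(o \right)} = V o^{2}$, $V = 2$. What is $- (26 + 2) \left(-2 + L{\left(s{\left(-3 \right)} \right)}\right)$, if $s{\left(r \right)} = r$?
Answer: $-448$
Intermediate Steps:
$L{\left(o \right)} = 2 o^{2}$
$- (26 + 2) \left(-2 + L{\left(s{\left(-3 \right)} \right)}\right) = - (26 + 2) \left(-2 + 2 \left(-3\right)^{2}\right) = \left(-1\right) 28 \left(-2 + 2 \cdot 9\right) = - 28 \left(-2 + 18\right) = \left(-28\right) 16 = -448$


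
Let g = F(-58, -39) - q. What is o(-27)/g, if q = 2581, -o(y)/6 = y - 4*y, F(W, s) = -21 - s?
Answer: 486/2563 ≈ 0.18962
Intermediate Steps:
o(y) = 18*y (o(y) = -6*(y - 4*y) = -(-18)*y = 18*y)
g = -2563 (g = (-21 - 1*(-39)) - 1*2581 = (-21 + 39) - 2581 = 18 - 2581 = -2563)
o(-27)/g = (18*(-27))/(-2563) = -486*(-1/2563) = 486/2563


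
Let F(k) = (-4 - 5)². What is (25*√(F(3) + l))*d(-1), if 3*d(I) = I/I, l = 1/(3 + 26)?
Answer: 125*√2726/87 ≈ 75.016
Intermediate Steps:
F(k) = 81 (F(k) = (-9)² = 81)
l = 1/29 ≈ 0.034483
d(I) = ⅓ (d(I) = (I/I)/3 = (⅓)*1 = ⅓)
(25*√(F(3) + l))*d(-1) = (25*√(81 + 1/29))*(⅓) = (25*√(2350/29))*(⅓) = (25*(5*√2726/29))*(⅓) = (125*√2726/29)*(⅓) = 125*√2726/87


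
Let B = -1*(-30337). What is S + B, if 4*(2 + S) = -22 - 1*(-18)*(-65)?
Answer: 30037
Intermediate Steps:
B = 30337
S = -300 (S = -2 + (-22 - 1*(-18)*(-65))/4 = -2 + (-22 + 18*(-65))/4 = -2 + (-22 - 1170)/4 = -2 + (¼)*(-1192) = -2 - 298 = -300)
S + B = -300 + 30337 = 30037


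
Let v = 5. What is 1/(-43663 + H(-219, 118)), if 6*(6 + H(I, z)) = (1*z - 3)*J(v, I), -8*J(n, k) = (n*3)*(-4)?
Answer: -4/174101 ≈ -2.2975e-5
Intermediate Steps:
J(n, k) = 3*n/2 (J(n, k) = -n*3*(-4)/8 = -3*n*(-4)/8 = -(-3)*n/2 = 3*n/2)
H(I, z) = -39/4 + 5*z/4 (H(I, z) = -6 + ((1*z - 3)*((3/2)*5))/6 = -6 + ((z - 3)*(15/2))/6 = -6 + ((-3 + z)*(15/2))/6 = -6 + (-45/2 + 15*z/2)/6 = -6 + (-15/4 + 5*z/4) = -39/4 + 5*z/4)
1/(-43663 + H(-219, 118)) = 1/(-43663 + (-39/4 + (5/4)*118)) = 1/(-43663 + (-39/4 + 295/2)) = 1/(-43663 + 551/4) = 1/(-174101/4) = -4/174101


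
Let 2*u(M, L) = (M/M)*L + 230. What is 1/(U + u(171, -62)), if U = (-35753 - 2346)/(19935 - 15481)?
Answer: 4454/336037 ≈ 0.013254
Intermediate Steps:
u(M, L) = 115 + L/2 (u(M, L) = ((M/M)*L + 230)/2 = (1*L + 230)/2 = (L + 230)/2 = (230 + L)/2 = 115 + L/2)
U = -38099/4454 ≈ -8.5539
1/(U + u(171, -62)) = 1/(-38099/4454 + (115 + (½)*(-62))) = 1/(-38099/4454 + (115 - 31)) = 1/(-38099/4454 + 84) = 1/(336037/4454) = 4454/336037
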